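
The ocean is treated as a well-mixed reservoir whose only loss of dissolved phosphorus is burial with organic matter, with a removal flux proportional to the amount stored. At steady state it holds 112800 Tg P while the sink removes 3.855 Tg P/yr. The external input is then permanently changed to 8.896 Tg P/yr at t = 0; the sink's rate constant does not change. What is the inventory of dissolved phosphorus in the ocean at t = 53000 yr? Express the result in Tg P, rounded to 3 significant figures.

The sink rate constant is k = F₀/M₀ = 3.855/112800 = 3.418×10^-5 yr⁻¹.
Solving dM/dt = F₁ − kM with M(0) = M₀ gives M(t) = F₁/k + (M₀ − F₁/k)·e^(−kt).
F₁/k = 8.896/3.418×10^-5 = 260300 Tg P; kt = 3.418×10^-5 × 53000 = 1.811, e^(−kt) = 0.1634.
M(53000) = 260300 + (112800 − 260300) × 0.1634 = 260300 − 24110 = 236200 Tg P.

236000 Tg P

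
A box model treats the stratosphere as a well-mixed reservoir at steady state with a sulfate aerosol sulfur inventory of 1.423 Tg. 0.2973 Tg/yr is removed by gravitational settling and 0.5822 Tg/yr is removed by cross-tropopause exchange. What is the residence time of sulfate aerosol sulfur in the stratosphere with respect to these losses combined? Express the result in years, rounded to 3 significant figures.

Total removal = 0.2973 + 0.5822 = 0.87950 Tg/yr.
τ = M / ΣF_out = 1.423 / 0.87950 = 1.618 yr.

1.62 yr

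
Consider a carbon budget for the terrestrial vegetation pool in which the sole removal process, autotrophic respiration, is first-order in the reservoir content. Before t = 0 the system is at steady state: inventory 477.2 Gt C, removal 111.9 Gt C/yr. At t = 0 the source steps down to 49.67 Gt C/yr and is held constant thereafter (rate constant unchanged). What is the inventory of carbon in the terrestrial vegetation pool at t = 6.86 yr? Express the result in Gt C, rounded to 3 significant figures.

The sink rate constant is k = F₀/M₀ = 111.9/477.2 = 0.2345 yr⁻¹.
Solving dM/dt = F₁ − kM with M(0) = M₀ gives M(t) = F₁/k + (M₀ − F₁/k)·e^(−kt).
F₁/k = 49.67/0.2345 = 211.82 Gt C; kt = 0.2345 × 6.86 = 1.609, e^(−kt) = 0.2002.
M(6.86) = 211.82 + (477.2 − 211.82) × 0.2002 = 211.82 + 53.12 = 264.94 Gt C.

265 Gt C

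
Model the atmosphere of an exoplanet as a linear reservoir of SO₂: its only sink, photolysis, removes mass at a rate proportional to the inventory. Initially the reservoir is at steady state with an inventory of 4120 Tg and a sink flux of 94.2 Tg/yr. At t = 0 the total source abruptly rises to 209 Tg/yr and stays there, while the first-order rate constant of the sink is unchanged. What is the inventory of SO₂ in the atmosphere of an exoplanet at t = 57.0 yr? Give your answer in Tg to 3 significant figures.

Residence time τ = M₀/F₀ = 43.74 yr. The eventual steady state is M_∞ = M₀·(F₁/F₀) = 4120 × 209/94.2 = 9141.0 Tg.
The anomaly ΔM(t) = M(t) − M_∞ decays as ΔM₀·e^(−t/τ) with ΔM₀ = 4120 − 9141.0 = −5021 Tg.
At t = 57.0 yr, e^(−t/τ) = e^(−1.303) = 0.2716, so ΔM = −1364 Tg and M = 9141.0 − 1364 = 7777.0 Tg.

7780 Tg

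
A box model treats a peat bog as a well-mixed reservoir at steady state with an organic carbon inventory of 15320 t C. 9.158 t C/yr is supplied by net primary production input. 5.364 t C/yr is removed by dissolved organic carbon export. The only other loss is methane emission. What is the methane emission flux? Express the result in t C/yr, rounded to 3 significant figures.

At steady state ΣF_in = ΣF_out.
ΣF_in = 9.1580 t C/yr.
Methane emission flux = ΣF_in − (5.364) = 9.1580 − 5.364 = 3.794 t C/yr.

3.79 t C/yr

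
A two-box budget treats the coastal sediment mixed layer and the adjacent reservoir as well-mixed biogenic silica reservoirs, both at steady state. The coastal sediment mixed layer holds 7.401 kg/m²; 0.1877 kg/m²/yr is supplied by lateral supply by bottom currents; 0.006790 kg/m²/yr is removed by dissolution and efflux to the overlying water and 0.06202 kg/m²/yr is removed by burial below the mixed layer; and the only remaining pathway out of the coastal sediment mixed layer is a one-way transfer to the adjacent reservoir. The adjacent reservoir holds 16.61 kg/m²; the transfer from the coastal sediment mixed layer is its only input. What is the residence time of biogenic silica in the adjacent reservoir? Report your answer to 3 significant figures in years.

140 yr

Balance the coastal sediment mixed layer: ΣF_in = 0.18770 kg/m²/yr.
Transfer to the adjacent reservoir = ΣF_in − (0.006790 + 0.06202) = 0.11889 kg/m²/yr.
At steady state the output of the adjacent reservoir equals its input, 0.11889 kg/m²/yr.
τ = M / F = 16.61 / 0.11889 = 139.7 yr.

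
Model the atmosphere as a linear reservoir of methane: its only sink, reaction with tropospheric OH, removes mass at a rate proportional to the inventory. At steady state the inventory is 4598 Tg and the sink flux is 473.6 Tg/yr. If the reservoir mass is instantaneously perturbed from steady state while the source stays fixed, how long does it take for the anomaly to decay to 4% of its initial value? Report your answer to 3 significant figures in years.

For a linear reservoir the anomaly decays as exp(−t/τ) with τ = M/F = 4598/473.6 = 9.709 yr.
exp(−t/τ) = 0.04 ⇒ t = −τ ln(0.04) = 9.709 × 3.219 = 31.25 yr.

31.3 yr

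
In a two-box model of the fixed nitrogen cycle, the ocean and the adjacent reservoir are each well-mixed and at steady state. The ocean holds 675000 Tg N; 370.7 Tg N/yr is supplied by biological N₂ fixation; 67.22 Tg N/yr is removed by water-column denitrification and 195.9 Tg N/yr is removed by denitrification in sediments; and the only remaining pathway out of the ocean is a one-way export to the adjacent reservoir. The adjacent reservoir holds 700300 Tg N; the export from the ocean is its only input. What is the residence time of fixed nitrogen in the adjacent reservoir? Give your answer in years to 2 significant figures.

Balance the ocean: ΣF_in = 370.70 Tg N/yr.
Export to the adjacent reservoir = ΣF_in − (67.22 + 195.9) = 107.58 Tg N/yr.
At steady state the output of the adjacent reservoir equals its input, 107.58 Tg N/yr.
τ = M / F = 700300 / 107.58 = 6510 yr.

6500 yr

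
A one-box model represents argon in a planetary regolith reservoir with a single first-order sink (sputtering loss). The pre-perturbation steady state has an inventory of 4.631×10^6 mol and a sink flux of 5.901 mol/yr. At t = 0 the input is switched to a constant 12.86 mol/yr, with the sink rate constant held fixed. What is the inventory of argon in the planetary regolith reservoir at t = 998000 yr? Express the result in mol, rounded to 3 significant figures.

8.56×10^6 mol

τ = M₀/F₀ = 4.631×10^6/5.901 = 784800 yr; rate constant k = 1/τ.
New steady state M_∞ = F₁/k = F₁·τ = 12.86 × 784800 = 1.0092×10^7 mol.
M(t) = M_∞ + (M₀ − M_∞)·e^(−t/τ); t/τ = 998000/784800 = 1.272, so e^(−t/τ) = 0.2804.
M(t) = 1.0092×10^7 − 5.461×10^6 × 0.2804 = 8.5612×10^6 mol.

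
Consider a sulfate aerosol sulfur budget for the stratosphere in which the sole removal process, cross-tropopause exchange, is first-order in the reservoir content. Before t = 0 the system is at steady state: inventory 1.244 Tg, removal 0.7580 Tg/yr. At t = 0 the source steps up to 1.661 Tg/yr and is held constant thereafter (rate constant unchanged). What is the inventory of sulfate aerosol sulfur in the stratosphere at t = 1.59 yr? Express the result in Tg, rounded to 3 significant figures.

2.16 Tg

Residence time τ = M₀/F₀ = 1.641 yr. The eventual steady state is M_∞ = M₀·(F₁/F₀) = 1.244 × 1.661/0.7580 = 2.7260 Tg.
The anomaly ΔM(t) = M(t) − M_∞ decays as ΔM₀·e^(−t/τ) with ΔM₀ = 1.244 − 2.7260 = −1.482 Tg.
At t = 1.59 yr, e^(−t/τ) = e^(−0.9688) = 0.3795, so ΔM = −0.5624 Tg and M = 2.7260 − 0.5624 = 2.1635 Tg.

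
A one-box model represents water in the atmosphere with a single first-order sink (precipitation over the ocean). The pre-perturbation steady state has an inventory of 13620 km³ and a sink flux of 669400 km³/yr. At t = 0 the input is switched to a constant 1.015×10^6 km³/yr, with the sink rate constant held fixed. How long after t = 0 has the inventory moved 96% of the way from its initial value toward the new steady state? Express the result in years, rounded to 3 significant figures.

0.0655 yr

τ = M₀/F₀ = 13620/669400 = 0.02035 yr.
The remaining gap fraction is e^(−t/τ); 96% covered ⇒ e^(−t/τ) = 0.0400.
t = −τ ln(0.0400) = 0.02035 × 3.219 = 0.06549 yr.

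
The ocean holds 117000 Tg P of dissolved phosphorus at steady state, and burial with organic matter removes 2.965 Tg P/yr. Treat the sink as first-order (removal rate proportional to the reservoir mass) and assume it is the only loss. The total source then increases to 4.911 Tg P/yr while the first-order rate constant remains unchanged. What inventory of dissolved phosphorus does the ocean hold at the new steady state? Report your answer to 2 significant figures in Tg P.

190000 Tg P

Rate constant k = F/M = 2.965 / 117000 = 2.534×10^-5 yr⁻¹.
At the new steady state, source = k·M_new ⇒ M_new = 4.911 / 2.534×10^-5 = 193800 Tg P.
(Equivalently M_new = M × F_new/F_old = 117000 × 4.911/2.965.)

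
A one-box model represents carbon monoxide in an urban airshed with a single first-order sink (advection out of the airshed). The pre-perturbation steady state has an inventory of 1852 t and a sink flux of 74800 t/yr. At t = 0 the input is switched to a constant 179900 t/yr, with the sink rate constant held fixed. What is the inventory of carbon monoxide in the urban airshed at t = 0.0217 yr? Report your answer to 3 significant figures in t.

The sink rate constant is k = F₀/M₀ = 74800/1852 = 40.39 yr⁻¹.
Solving dM/dt = F₁ − kM with M(0) = M₀ gives M(t) = F₁/k + (M₀ − F₁/k)·e^(−kt).
F₁/k = 179900/40.39 = 4454.2 t; kt = 40.39 × 0.0217 = 0.8764, e^(−kt) = 0.4163.
M(0.0217) = 4454.2 + (1852 − 4454.2) × 0.4163 = 4454.2 − 1083 = 3371.0 t.

3370 t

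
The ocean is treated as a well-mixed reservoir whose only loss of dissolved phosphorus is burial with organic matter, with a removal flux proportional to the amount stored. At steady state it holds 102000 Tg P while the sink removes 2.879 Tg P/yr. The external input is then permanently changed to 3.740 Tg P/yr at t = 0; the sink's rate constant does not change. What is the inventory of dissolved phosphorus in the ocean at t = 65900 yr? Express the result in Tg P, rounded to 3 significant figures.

128000 Tg P

Residence time τ = M₀/F₀ = 35430 yr. The eventual steady state is M_∞ = M₀·(F₁/F₀) = 102000 × 3.740/2.879 = 132500 Tg P.
The anomaly ΔM(t) = M(t) − M_∞ decays as ΔM₀·e^(−t/τ) with ΔM₀ = 102000 − 132500 = −30500 Tg P.
At t = 65900 yr, e^(−t/τ) = e^(−1.860) = 0.1557, so ΔM = −4748 Tg P and M = 132500 − 4748 = 127760 Tg P.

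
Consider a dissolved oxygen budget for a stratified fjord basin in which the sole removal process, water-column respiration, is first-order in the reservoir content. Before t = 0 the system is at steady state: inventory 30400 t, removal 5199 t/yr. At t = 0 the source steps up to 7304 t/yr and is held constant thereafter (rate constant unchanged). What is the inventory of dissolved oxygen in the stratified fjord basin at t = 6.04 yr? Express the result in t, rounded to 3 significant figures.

38300 t

τ = M₀/F₀ = 30400/5199 = 5.847 yr; rate constant k = 1/τ.
New steady state M_∞ = F₁/k = F₁·τ = 7304 × 5.847 = 42709 t.
M(t) = M_∞ + (M₀ − M_∞)·e^(−t/τ); t/τ = 6.04/5.847 = 1.033, so e^(−t/τ) = 0.3560.
M(t) = 42709 − 12310 × 0.3560 = 38327 t.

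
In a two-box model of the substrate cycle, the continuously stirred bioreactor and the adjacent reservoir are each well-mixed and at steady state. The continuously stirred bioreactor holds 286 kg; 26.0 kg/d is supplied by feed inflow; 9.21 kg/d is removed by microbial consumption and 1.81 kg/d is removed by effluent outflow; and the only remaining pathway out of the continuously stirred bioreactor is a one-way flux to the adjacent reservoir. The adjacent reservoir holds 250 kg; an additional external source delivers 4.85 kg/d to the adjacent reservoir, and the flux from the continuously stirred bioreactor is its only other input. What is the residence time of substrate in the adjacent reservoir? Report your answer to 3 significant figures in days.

Balance the continuously stirred bioreactor: ΣF_in = 26.000 kg/d.
Flux to the adjacent reservoir = ΣF_in − (9.21 + 1.81) = 14.980 kg/d.
Total input to the adjacent reservoir = 14.980 + 4.85 = 19.830 kg/d; at steady state this equals its total output.
τ = M / F = 250 / 19.830 = 12.61 d.

12.6 d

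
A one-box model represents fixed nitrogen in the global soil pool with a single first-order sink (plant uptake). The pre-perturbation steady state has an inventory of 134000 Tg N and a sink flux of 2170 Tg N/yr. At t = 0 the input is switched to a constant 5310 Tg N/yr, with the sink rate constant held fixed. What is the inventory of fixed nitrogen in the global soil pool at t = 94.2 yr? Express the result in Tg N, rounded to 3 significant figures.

The sink rate constant is k = F₀/M₀ = 2170/134000 = 0.01619 yr⁻¹.
Solving dM/dt = F₁ − kM with M(0) = M₀ gives M(t) = F₁/k + (M₀ − F₁/k)·e^(−kt).
F₁/k = 5310/0.01619 = 327900 Tg N; kt = 0.01619 × 94.2 = 1.525, e^(−kt) = 0.2175.
M(94.2) = 327900 + (134000 − 327900) × 0.2175 = 327900 − 42180 = 285720 Tg N.

286000 Tg N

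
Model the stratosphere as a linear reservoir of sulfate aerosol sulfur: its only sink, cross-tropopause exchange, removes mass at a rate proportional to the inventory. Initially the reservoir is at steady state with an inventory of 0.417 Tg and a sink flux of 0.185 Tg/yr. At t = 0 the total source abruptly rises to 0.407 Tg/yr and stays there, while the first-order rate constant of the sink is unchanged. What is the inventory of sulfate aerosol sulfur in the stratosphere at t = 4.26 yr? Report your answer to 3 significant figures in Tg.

0.842 Tg

Residence time τ = M₀/F₀ = 2.254 yr. The eventual steady state is M_∞ = M₀·(F₁/F₀) = 0.417 × 0.407/0.185 = 0.91740 Tg.
The anomaly ΔM(t) = M(t) − M_∞ decays as ΔM₀·e^(−t/τ) with ΔM₀ = 0.417 − 0.91740 = −0.5004 Tg.
At t = 4.26 yr, e^(−t/τ) = e^(−1.890) = 0.1511, so ΔM = −0.07560 Tg and M = 0.91740 − 0.07560 = 0.84180 Tg.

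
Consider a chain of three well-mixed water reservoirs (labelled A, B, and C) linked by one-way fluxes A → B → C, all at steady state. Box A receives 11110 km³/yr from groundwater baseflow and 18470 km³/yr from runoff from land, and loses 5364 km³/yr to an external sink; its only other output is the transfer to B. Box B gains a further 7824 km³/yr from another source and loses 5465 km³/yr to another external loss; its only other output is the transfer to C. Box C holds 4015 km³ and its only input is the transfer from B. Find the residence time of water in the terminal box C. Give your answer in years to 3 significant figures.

0.151 yr

Box A: F(A→B) = (11110 + 18470) − 5364 = 24216 km³/yr.
Box B: F(B→C) = (24216 + 7824) − 5465 = 26575 km³/yr.
Box C throughput = its input = 26575 km³/yr; τ = 4015 / 26575 = 0.1511 yr.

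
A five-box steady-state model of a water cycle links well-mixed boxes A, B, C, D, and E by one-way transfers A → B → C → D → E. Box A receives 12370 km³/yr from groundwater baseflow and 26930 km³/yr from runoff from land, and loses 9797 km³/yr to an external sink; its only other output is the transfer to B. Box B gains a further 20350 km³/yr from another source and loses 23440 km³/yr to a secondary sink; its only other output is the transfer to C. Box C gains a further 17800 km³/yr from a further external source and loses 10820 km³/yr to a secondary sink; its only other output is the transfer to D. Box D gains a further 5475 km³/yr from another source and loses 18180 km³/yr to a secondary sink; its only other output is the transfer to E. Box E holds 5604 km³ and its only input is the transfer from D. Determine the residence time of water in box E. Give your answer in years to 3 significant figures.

0.271 yr

Box A: F(A→B) = (12370 + 26930) − 9797 = 29503 km³/yr.
Box B: F(B→C) = (29503 + 20350) − 23440 = 26413 km³/yr.
Box C: F(C→D) = (26413 + 17800) − 10820 = 33393 km³/yr.
Box D: F(D→E) = (33393 + 5475) − 18180 = 20688 km³/yr.
Box E throughput = its input = 20688 km³/yr; τ = 5604 / 20688 = 0.2709 yr.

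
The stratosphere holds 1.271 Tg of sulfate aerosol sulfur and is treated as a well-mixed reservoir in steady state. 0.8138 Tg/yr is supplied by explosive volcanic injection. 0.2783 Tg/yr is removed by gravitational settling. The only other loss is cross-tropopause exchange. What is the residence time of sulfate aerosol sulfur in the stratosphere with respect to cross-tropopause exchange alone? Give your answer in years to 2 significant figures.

2.4 yr

At steady state ΣF_in = ΣF_out.
ΣF_in = 0.81380 Tg/yr.
Cross-tropopause exchange flux = ΣF_in − (0.2783) = 0.81380 − 0.2783 = 0.5355 Tg/yr.
τ = M / F = 1.271 / 0.5355 = 2.373 yr.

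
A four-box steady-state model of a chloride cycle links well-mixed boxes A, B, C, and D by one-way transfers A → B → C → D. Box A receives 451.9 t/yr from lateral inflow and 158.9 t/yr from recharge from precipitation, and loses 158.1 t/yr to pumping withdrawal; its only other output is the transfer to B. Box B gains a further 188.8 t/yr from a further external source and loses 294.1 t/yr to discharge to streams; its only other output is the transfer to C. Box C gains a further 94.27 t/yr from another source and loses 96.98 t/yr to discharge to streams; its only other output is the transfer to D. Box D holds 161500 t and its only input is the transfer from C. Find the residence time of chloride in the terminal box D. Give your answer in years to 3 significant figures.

469 yr

Box A: F(A→B) = (451.9 + 158.9) − 158.1 = 452.70 t/yr.
Box B: F(B→C) = (452.70 + 188.8) − 294.1 = 347.40 t/yr.
Box C: F(C→D) = (347.40 + 94.27) − 96.98 = 344.69 t/yr.
Box D throughput = its input = 344.69 t/yr; τ = 161500 / 344.69 = 468.5 yr.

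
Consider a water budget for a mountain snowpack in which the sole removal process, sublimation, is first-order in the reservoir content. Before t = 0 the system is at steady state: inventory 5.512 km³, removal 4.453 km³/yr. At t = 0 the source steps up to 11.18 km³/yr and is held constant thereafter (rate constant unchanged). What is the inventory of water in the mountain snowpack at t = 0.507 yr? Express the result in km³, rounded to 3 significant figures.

Residence time τ = M₀/F₀ = 1.238 yr. The eventual steady state is M_∞ = M₀·(F₁/F₀) = 5.512 × 11.18/4.453 = 13.839 km³.
The anomaly ΔM(t) = M(t) − M_∞ decays as ΔM₀·e^(−t/τ) with ΔM₀ = 5.512 − 13.839 = −8.327 km³.
At t = 0.507 yr, e^(−t/τ) = e^(−0.4096) = 0.6639, so ΔM = −5.528 km³ and M = 13.839 − 5.528 = 8.3105 km³.

8.31 km³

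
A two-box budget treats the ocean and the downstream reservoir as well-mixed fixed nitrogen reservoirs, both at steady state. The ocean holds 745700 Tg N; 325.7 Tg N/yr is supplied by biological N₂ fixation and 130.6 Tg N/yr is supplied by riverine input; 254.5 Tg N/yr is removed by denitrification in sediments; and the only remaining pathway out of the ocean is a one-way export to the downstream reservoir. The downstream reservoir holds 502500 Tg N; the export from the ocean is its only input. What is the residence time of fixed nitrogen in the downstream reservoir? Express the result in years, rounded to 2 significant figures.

2500 yr

Balance the ocean: ΣF_in = 325.7 + 130.6 = 456.30 Tg N/yr.
Export to the downstream reservoir = ΣF_in − (254.5) = 201.80 Tg N/yr.
At steady state the output of the downstream reservoir equals its input, 201.80 Tg N/yr.
τ = M / F = 502500 / 201.80 = 2490 yr.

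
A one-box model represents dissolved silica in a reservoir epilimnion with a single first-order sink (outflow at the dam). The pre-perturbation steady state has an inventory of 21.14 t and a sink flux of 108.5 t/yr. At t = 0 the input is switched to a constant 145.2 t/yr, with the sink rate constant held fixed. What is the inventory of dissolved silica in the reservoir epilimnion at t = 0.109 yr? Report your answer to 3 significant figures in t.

τ = M₀/F₀ = 21.14/108.5 = 0.1948 yr; rate constant k = 1/τ.
New steady state M_∞ = F₁/k = F₁·τ = 145.2 × 0.1948 = 28.291 t.
M(t) = M_∞ + (M₀ − M_∞)·e^(−t/τ); t/τ = 0.109/0.1948 = 0.5594, so e^(−t/τ) = 0.5715.
M(t) = 28.291 − 7.151 × 0.5715 = 24.204 t.

24.2 t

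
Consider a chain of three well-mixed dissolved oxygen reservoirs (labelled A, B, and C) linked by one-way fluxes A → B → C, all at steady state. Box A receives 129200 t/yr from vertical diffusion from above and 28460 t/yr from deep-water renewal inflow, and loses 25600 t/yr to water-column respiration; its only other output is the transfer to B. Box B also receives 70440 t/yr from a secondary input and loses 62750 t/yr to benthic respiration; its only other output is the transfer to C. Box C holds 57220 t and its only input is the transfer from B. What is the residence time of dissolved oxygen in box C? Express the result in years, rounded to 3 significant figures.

0.409 yr

Box A: F(A→B) = (129200 + 28460) − 25600 = 132060 t/yr.
Box B: F(B→C) = (132060 + 70440) − 62750 = 139750 t/yr.
Box C throughput = its input = 139750 t/yr; τ = 57220 / 139750 = 0.4094 yr.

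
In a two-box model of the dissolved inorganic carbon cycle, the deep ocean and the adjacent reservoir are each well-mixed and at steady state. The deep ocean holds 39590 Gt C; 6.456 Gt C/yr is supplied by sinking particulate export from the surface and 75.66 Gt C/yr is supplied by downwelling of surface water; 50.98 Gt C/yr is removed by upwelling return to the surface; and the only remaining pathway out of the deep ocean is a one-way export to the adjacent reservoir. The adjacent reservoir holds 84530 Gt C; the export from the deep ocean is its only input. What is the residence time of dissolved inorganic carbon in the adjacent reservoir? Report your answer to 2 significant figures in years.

2700 yr

Balance the deep ocean: ΣF_in = 6.456 + 75.66 = 82.116 Gt C/yr.
Export to the adjacent reservoir = ΣF_in − (50.98) = 31.136 Gt C/yr.
At steady state the output of the adjacent reservoir equals its input, 31.136 Gt C/yr.
τ = M / F = 84530 / 31.136 = 2715 yr.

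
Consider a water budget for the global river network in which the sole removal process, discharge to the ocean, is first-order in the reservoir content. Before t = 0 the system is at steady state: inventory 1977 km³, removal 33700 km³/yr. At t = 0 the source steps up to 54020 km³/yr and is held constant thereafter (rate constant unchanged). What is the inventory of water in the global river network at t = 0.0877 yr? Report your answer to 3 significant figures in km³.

2900 km³

τ = M₀/F₀ = 1977/33700 = 0.05866 yr; rate constant k = 1/τ.
New steady state M_∞ = F₁/k = F₁·τ = 54020 × 0.05866 = 3169.1 km³.
M(t) = M_∞ + (M₀ − M_∞)·e^(−t/τ); t/τ = 0.0877/0.05866 = 1.495, so e^(−t/τ) = 0.2243.
M(t) = 3169.1 − 1192 × 0.2243 = 2901.7 km³.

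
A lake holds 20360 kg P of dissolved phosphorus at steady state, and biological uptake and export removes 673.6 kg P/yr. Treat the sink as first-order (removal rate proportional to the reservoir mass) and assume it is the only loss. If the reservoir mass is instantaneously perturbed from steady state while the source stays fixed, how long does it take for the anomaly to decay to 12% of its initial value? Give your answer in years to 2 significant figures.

64 yr

For a linear reservoir the anomaly decays as exp(−t/τ) with τ = M/F = 20360/673.6 = 30.23 yr.
exp(−t/τ) = 0.12 ⇒ t = −τ ln(0.12) = 30.23 × 2.120 = 64.09 yr.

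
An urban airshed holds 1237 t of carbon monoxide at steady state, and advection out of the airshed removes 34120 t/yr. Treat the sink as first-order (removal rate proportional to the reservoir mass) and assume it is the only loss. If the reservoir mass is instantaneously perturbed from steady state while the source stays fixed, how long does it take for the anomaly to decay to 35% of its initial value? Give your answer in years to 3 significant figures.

0.0381 yr

For a linear reservoir the anomaly decays as exp(−t/τ) with τ = M/F = 1237/34120 = 0.03625 yr.
exp(−t/τ) = 0.35 ⇒ t = −τ ln(0.35) = 0.03625 × 1.050 = 0.03806 yr.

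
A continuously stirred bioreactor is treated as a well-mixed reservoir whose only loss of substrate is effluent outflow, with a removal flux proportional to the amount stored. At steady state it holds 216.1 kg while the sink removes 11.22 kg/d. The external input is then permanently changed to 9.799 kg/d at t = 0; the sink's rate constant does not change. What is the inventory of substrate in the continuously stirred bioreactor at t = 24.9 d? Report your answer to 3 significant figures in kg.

196 kg

Residence time τ = M₀/F₀ = 19.26 d. The eventual steady state is M_∞ = M₀·(F₁/F₀) = 216.1 × 9.799/11.22 = 188.73 kg.
The anomaly ΔM(t) = M(t) − M_∞ decays as ΔM₀·e^(−t/τ) with ΔM₀ = 216.1 − 188.73 = 27.37 kg.
At t = 24.9 d, e^(−t/τ) = e^(−1.293) = 0.2745, so ΔM = 7.513 kg and M = 188.73 + 7.513 = 196.24 kg.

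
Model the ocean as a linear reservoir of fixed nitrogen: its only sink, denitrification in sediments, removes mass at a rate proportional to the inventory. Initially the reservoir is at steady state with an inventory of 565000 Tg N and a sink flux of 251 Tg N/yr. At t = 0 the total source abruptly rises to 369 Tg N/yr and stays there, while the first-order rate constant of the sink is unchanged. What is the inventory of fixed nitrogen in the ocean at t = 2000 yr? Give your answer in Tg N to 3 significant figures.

The sink rate constant is k = F₀/M₀ = 251/565000 = 0.0004442 yr⁻¹.
Solving dM/dt = F₁ − kM with M(0) = M₀ gives M(t) = F₁/k + (M₀ − F₁/k)·e^(−kt).
F₁/k = 369/0.0004442 = 830620 Tg N; kt = 0.0004442 × 2000 = 0.8885, e^(−kt) = 0.4113.
M(2000) = 830620 + (565000 − 830620) × 0.4113 = 830620 − 109200 = 721380 Tg N.

721000 Tg N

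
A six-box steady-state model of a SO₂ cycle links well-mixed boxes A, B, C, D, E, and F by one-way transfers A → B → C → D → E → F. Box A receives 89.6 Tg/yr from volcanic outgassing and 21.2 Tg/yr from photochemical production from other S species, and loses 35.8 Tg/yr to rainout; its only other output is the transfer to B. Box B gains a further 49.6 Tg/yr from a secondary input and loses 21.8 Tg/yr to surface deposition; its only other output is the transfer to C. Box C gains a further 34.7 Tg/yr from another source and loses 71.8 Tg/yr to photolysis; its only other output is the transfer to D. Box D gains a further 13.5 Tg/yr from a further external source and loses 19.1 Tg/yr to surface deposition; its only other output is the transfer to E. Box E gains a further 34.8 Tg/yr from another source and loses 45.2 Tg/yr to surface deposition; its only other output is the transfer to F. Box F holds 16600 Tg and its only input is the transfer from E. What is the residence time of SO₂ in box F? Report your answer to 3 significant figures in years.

Box A: F(A→B) = (89.6 + 21.2) − 35.8 = 75.000 Tg/yr.
Box B: F(B→C) = (75.000 + 49.6) − 21.8 = 102.80 Tg/yr.
Box C: F(C→D) = (102.80 + 34.7) − 71.8 = 65.700 Tg/yr.
Box D: F(D→E) = (65.700 + 13.5) − 19.1 = 60.100 Tg/yr.
Box E: F(E→F) = (60.100 + 34.8) − 45.2 = 49.700 Tg/yr.
Box F throughput = its input = 49.700 Tg/yr; τ = 16600 / 49.700 = 334.0 yr.

334 yr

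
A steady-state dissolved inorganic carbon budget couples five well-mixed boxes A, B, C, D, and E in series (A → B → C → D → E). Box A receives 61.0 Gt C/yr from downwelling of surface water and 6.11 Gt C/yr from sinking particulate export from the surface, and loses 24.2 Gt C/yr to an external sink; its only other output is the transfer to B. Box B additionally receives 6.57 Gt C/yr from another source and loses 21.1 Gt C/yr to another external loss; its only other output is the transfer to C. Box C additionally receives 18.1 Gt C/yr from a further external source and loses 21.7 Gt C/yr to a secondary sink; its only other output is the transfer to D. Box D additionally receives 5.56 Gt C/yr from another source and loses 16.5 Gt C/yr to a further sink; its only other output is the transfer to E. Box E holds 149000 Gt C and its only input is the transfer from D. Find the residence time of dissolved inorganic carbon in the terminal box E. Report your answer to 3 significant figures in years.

Box A: F(A→B) = (61.0 + 6.11) − 24.2 = 42.910 Gt C/yr.
Box B: F(B→C) = (42.910 + 6.57) − 21.1 = 28.380 Gt C/yr.
Box C: F(C→D) = (28.380 + 18.1) − 21.7 = 24.780 Gt C/yr.
Box D: F(D→E) = (24.780 + 5.56) − 16.5 = 13.840 Gt C/yr.
Box E throughput = its input = 13.840 Gt C/yr; τ = 149000 / 13.840 = 10770 yr.

10800 yr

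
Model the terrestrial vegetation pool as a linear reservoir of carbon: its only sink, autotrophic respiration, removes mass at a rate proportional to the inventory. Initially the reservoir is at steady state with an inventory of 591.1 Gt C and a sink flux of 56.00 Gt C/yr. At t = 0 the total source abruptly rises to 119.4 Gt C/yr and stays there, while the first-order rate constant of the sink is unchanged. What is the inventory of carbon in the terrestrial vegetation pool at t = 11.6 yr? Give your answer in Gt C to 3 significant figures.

τ = M₀/F₀ = 591.1/56.00 = 10.56 yr; rate constant k = 1/τ.
New steady state M_∞ = F₁/k = F₁·τ = 119.4 × 10.56 = 1260.3 Gt C.
M(t) = M_∞ + (M₀ − M_∞)·e^(−t/τ); t/τ = 11.6/10.56 = 1.099, so e^(−t/τ) = 0.3332.
M(t) = 1260.3 − 669.2 × 0.3332 = 1037.3 Gt C.

1040 Gt C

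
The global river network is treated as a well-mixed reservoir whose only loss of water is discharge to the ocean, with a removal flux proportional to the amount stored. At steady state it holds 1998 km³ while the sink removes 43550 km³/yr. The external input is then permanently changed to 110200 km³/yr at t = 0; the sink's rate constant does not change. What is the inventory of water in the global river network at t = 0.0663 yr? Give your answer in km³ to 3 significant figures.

4340 km³

The sink rate constant is k = F₀/M₀ = 43550/1998 = 21.80 yr⁻¹.
Solving dM/dt = F₁ − kM with M(0) = M₀ gives M(t) = F₁/k + (M₀ − F₁/k)·e^(−kt).
F₁/k = 110200/21.80 = 5055.8 km³; kt = 21.80 × 0.0663 = 1.445, e^(−kt) = 0.2357.
M(0.0663) = 5055.8 + (1998 − 5055.8) × 0.2357 = 5055.8 − 720.8 = 4335.0 km³.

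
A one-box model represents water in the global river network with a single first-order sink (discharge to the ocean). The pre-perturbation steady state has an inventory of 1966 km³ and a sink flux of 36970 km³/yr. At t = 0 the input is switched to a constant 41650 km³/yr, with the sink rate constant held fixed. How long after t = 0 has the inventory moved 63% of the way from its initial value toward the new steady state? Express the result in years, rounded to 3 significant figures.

0.0529 yr

τ = M₀/F₀ = 1966/36970 = 0.05318 yr.
The remaining gap fraction is e^(−t/τ); 63% covered ⇒ e^(−t/τ) = 0.370.
t = −τ ln(0.370) = 0.05318 × 0.9943 = 0.05287 yr.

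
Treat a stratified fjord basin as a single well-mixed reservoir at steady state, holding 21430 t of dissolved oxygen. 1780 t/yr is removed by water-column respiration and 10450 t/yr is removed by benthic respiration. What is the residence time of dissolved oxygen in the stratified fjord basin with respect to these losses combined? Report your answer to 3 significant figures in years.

Total removal = 1780 + 10450 = 12230 t/yr.
τ = M / ΣF_out = 21430 / 12230 = 1.752 yr.

1.75 yr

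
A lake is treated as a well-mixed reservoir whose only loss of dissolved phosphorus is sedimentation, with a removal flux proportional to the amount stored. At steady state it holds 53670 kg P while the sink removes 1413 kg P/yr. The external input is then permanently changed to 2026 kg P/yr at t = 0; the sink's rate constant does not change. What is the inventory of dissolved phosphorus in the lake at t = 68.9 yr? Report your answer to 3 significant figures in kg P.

τ = M₀/F₀ = 53670/1413 = 37.98 yr; rate constant k = 1/τ.
New steady state M_∞ = F₁/k = F₁·τ = 2026 × 37.98 = 76954 kg P.
M(t) = M_∞ + (M₀ − M_∞)·e^(−t/τ); t/τ = 68.9/37.98 = 1.814, so e^(−t/τ) = 0.1630.
M(t) = 76954 − 23280 × 0.1630 = 73158 kg P.

73200 kg P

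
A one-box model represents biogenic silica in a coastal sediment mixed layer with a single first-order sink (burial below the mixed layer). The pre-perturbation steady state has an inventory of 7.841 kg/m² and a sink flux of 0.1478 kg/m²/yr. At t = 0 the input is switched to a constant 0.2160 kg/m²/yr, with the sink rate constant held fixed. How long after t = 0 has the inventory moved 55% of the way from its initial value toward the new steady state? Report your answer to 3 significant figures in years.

42.4 yr

τ = M₀/F₀ = 7.841/0.1478 = 53.05 yr.
The remaining gap fraction is e^(−t/τ); 55% covered ⇒ e^(−t/τ) = 0.450.
t = −τ ln(0.450) = 53.05 × 0.7985 = 42.36 yr.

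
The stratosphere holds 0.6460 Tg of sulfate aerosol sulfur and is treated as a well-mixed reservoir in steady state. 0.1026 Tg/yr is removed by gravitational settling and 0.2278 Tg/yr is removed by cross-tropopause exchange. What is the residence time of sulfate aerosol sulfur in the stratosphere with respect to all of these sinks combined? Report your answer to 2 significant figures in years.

2.0 yr

Total removal flux = 0.1026 + 0.2278 = 0.33040 Tg/yr.
τ = M / ΣF_out = 0.6460 / 0.33040 = 1.955 yr.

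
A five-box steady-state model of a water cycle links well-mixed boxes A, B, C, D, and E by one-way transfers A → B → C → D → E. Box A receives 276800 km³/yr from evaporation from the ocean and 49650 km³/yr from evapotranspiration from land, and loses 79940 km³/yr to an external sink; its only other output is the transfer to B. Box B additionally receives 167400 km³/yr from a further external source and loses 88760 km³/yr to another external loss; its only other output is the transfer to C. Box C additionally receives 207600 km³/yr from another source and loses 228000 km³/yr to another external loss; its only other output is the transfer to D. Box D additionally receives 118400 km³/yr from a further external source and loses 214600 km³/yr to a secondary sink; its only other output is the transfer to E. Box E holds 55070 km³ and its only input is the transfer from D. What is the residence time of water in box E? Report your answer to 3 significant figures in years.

Box A: F(A→B) = (276800 + 49650) − 79940 = 246510 km³/yr.
Box B: F(B→C) = (246510 + 167400) − 88760 = 325150 km³/yr.
Box C: F(C→D) = (325150 + 207600) − 228000 = 304750 km³/yr.
Box D: F(D→E) = (304750 + 118400) − 214600 = 208550 km³/yr.
Box E throughput = its input = 208550 km³/yr; τ = 55070 / 208550 = 0.2641 yr.

0.264 yr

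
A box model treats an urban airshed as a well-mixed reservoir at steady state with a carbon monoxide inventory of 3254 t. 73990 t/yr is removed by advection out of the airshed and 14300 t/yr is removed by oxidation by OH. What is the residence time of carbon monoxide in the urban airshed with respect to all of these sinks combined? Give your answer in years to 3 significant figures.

Total removal flux = 73990 + 14300 = 88290 t/yr.
τ = M / ΣF_out = 3254 / 88290 = 0.03686 yr.

0.0369 yr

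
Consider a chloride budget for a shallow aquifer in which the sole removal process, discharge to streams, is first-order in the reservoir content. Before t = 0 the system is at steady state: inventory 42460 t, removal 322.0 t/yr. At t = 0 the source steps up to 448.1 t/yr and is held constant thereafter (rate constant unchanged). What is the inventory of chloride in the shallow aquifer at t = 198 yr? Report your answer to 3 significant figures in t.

τ = M₀/F₀ = 42460/322.0 = 131.9 yr; rate constant k = 1/τ.
New steady state M_∞ = F₁/k = F₁·τ = 448.1 × 131.9 = 59088 t.
M(t) = M_∞ + (M₀ − M_∞)·e^(−t/τ); t/τ = 198/131.9 = 1.502, so e^(−t/τ) = 0.2228.
M(t) = 59088 − 16630 × 0.2228 = 55384 t.

55400 t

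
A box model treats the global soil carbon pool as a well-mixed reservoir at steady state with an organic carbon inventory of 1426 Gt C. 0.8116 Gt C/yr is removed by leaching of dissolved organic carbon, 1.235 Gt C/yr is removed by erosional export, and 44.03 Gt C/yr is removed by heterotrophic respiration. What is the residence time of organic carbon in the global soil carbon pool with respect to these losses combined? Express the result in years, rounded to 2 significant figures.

Total removal = 0.8116 + 1.235 + 44.03 = 46.077 Gt C/yr.
τ = M / ΣF_out = 1426 / 46.077 = 30.95 yr.

31 yr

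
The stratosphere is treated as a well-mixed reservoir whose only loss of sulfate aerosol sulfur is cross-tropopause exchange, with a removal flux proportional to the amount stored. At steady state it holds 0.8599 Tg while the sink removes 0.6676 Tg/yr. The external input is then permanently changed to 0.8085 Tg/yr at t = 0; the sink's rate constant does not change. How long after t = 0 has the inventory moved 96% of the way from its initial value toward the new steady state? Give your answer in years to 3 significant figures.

4.15 yr

τ = M₀/F₀ = 0.8599/0.6676 = 1.288 yr.
The remaining gap fraction is e^(−t/τ); 96% covered ⇒ e^(−t/τ) = 0.0400.
t = −τ ln(0.0400) = 1.288 × 3.219 = 4.146 yr.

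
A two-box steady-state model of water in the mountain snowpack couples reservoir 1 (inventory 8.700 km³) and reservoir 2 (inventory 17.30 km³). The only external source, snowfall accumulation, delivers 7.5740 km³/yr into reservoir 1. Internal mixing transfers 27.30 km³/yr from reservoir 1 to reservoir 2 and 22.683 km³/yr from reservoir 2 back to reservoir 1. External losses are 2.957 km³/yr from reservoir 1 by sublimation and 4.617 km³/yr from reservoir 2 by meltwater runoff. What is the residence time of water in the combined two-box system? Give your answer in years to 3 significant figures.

3.43 yr

Residence time in the combined system uses the total inventory and the total *external* removal — internal exchanges between the two boxes cancel.
M_total = 8.700 + 17.30 = 26.000 km³.
ΣF_external_out = 2.957 + 4.617 = 7.5740 km³/yr.
τ = M_total / ΣF_ext = 26.000 / 7.5740 = 3.433 yr.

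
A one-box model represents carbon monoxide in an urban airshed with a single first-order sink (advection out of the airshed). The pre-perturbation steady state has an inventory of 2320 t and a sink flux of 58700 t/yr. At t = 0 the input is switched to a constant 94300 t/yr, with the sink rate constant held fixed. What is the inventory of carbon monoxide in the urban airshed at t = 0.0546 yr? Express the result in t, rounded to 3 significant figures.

Residence time τ = M₀/F₀ = 0.03952 yr. The eventual steady state is M_∞ = M₀·(F₁/F₀) = 2320 × 94300/58700 = 3727.0 t.
The anomaly ΔM(t) = M(t) − M_∞ decays as ΔM₀·e^(−t/τ) with ΔM₀ = 2320 − 3727.0 = −1407 t.
At t = 0.0546 yr, e^(−t/τ) = e^(−1.381) = 0.2512, so ΔM = −353.5 t and M = 3727.0 − 353.5 = 3373.6 t.

3370 t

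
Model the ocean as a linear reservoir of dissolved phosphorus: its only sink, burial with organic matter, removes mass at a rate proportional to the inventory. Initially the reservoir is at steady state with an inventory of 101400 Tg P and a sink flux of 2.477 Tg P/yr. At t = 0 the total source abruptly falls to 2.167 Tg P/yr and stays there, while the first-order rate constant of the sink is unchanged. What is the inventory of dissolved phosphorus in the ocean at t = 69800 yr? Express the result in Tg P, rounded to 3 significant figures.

91000 Tg P

τ = M₀/F₀ = 101400/2.477 = 40940 yr; rate constant k = 1/τ.
New steady state M_∞ = F₁/k = F₁·τ = 2.167 × 40940 = 88710 Tg P.
M(t) = M_∞ + (M₀ − M_∞)·e^(−t/τ); t/τ = 69800/40940 = 1.705, so e^(−t/τ) = 0.1818.
M(t) = 88710 + 12690 × 0.1818 = 91016 Tg P.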